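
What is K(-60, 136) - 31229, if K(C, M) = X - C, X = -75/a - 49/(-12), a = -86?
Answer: -16080647/516 ≈ -31164.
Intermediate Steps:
X = 2557/516 (X = -75/(-86) - 49/(-12) = -75*(-1/86) - 49*(-1/12) = 75/86 + 49/12 = 2557/516 ≈ 4.9554)
K(C, M) = 2557/516 - C
K(-60, 136) - 31229 = (2557/516 - 1*(-60)) - 31229 = (2557/516 + 60) - 31229 = 33517/516 - 31229 = -16080647/516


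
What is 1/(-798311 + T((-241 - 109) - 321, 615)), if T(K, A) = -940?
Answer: -1/799251 ≈ -1.2512e-6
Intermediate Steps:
1/(-798311 + T((-241 - 109) - 321, 615)) = 1/(-798311 - 940) = 1/(-799251) = -1/799251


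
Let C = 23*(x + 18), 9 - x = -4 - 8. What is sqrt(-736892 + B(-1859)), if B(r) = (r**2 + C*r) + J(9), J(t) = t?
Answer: 5*sqrt(42059) ≈ 1025.4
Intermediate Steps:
x = 21 (x = 9 - (-4 - 8) = 9 - 1*(-12) = 9 + 12 = 21)
C = 897 (C = 23*(21 + 18) = 23*39 = 897)
B(r) = 9 + r**2 + 897*r (B(r) = (r**2 + 897*r) + 9 = 9 + r**2 + 897*r)
sqrt(-736892 + B(-1859)) = sqrt(-736892 + (9 + (-1859)**2 + 897*(-1859))) = sqrt(-736892 + (9 + 3455881 - 1667523)) = sqrt(-736892 + 1788367) = sqrt(1051475) = 5*sqrt(42059)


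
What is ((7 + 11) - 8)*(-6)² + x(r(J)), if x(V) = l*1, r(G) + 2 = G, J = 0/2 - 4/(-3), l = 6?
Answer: 366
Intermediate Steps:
J = 4/3 (J = 0*(½) - 4*(-⅓) = 0 + 4/3 = 4/3 ≈ 1.3333)
r(G) = -2 + G
x(V) = 6 (x(V) = 6*1 = 6)
((7 + 11) - 8)*(-6)² + x(r(J)) = ((7 + 11) - 8)*(-6)² + 6 = (18 - 8)*36 + 6 = 10*36 + 6 = 360 + 6 = 366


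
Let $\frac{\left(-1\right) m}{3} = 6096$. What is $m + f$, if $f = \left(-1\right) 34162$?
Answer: $-52450$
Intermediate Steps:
$m = -18288$ ($m = \left(-3\right) 6096 = -18288$)
$f = -34162$
$m + f = -18288 - 34162 = -52450$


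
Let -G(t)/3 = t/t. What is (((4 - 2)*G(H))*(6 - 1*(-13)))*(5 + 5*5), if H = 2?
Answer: -3420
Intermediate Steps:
G(t) = -3 (G(t) = -3*t/t = -3*1 = -3)
(((4 - 2)*G(H))*(6 - 1*(-13)))*(5 + 5*5) = (((4 - 2)*(-3))*(6 - 1*(-13)))*(5 + 5*5) = ((2*(-3))*(6 + 13))*(5 + 25) = -6*19*30 = -114*30 = -3420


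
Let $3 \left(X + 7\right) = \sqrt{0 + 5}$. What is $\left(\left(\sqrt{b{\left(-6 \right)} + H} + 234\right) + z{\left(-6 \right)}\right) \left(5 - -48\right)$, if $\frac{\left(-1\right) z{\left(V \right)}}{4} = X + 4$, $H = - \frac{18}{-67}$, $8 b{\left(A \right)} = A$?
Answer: $13038 - \frac{212 \sqrt{5}}{3} + \frac{53 i \sqrt{8643}}{134} \approx 12880.0 + 36.771 i$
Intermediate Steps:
$X = -7 + \frac{\sqrt{5}}{3}$ ($X = -7 + \frac{\sqrt{0 + 5}}{3} = -7 + \frac{\sqrt{5}}{3} \approx -6.2546$)
$b{\left(A \right)} = \frac{A}{8}$
$H = \frac{18}{67}$ ($H = \left(-18\right) \left(- \frac{1}{67}\right) = \frac{18}{67} \approx 0.26866$)
$z{\left(V \right)} = 12 - \frac{4 \sqrt{5}}{3}$ ($z{\left(V \right)} = - 4 \left(\left(-7 + \frac{\sqrt{5}}{3}\right) + 4\right) = - 4 \left(-3 + \frac{\sqrt{5}}{3}\right) = 12 - \frac{4 \sqrt{5}}{3}$)
$\left(\left(\sqrt{b{\left(-6 \right)} + H} + 234\right) + z{\left(-6 \right)}\right) \left(5 - -48\right) = \left(\left(\sqrt{\frac{1}{8} \left(-6\right) + \frac{18}{67}} + 234\right) + \left(12 - \frac{4 \sqrt{5}}{3}\right)\right) \left(5 - -48\right) = \left(\left(\sqrt{- \frac{3}{4} + \frac{18}{67}} + 234\right) + \left(12 - \frac{4 \sqrt{5}}{3}\right)\right) \left(5 + 48\right) = \left(\left(\sqrt{- \frac{129}{268}} + 234\right) + \left(12 - \frac{4 \sqrt{5}}{3}\right)\right) 53 = \left(\left(\frac{i \sqrt{8643}}{134} + 234\right) + \left(12 - \frac{4 \sqrt{5}}{3}\right)\right) 53 = \left(\left(234 + \frac{i \sqrt{8643}}{134}\right) + \left(12 - \frac{4 \sqrt{5}}{3}\right)\right) 53 = \left(246 - \frac{4 \sqrt{5}}{3} + \frac{i \sqrt{8643}}{134}\right) 53 = 13038 - \frac{212 \sqrt{5}}{3} + \frac{53 i \sqrt{8643}}{134}$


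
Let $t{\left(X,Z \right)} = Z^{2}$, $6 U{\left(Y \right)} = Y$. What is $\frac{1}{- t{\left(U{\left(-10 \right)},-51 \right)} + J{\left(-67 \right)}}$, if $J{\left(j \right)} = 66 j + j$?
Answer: $- \frac{1}{7090} \approx -0.00014104$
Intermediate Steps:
$U{\left(Y \right)} = \frac{Y}{6}$
$J{\left(j \right)} = 67 j$
$\frac{1}{- t{\left(U{\left(-10 \right)},-51 \right)} + J{\left(-67 \right)}} = \frac{1}{- \left(-51\right)^{2} + 67 \left(-67\right)} = \frac{1}{\left(-1\right) 2601 - 4489} = \frac{1}{-2601 - 4489} = \frac{1}{-7090} = - \frac{1}{7090}$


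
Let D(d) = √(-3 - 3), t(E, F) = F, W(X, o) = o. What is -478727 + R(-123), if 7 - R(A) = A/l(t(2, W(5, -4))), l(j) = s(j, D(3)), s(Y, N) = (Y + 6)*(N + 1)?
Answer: (-478720*√6 + 957317*I/2)/(√6 - I) ≈ -4.7871e+5 - 21.521*I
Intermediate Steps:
D(d) = I*√6 (D(d) = √(-6) = I*√6)
s(Y, N) = (1 + N)*(6 + Y) (s(Y, N) = (6 + Y)*(1 + N) = (1 + N)*(6 + Y))
l(j) = 6 + j + 6*I*√6 + I*j*√6 (l(j) = 6 + j + 6*(I*√6) + (I*√6)*j = 6 + j + 6*I*√6 + I*j*√6)
R(A) = 7 - A/(2 + 2*I*√6) (R(A) = 7 - A/(6 - 4 + 6*I*√6 + I*(-4)*√6) = 7 - A/(6 - 4 + 6*I*√6 - 4*I*√6) = 7 - A/(2 + 2*I*√6))
-478727 + R(-123) = -478727 + (7 - 1/14*(-123) + (1/14)*I*(-123)*√6) = -478727 + (7 + 123/14 - 123*I*√6/14) = -478727 + (221/14 - 123*I*√6/14) = -6701957/14 - 123*I*√6/14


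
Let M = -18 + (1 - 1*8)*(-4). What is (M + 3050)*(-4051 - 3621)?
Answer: -23476320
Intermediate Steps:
M = 10 (M = -18 + (1 - 8)*(-4) = -18 - 7*(-4) = -18 + 28 = 10)
(M + 3050)*(-4051 - 3621) = (10 + 3050)*(-4051 - 3621) = 3060*(-7672) = -23476320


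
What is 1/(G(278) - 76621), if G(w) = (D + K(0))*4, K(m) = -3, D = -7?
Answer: -1/76661 ≈ -1.3044e-5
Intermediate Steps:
G(w) = -40 (G(w) = (-7 - 3)*4 = -10*4 = -40)
1/(G(278) - 76621) = 1/(-40 - 76621) = 1/(-76661) = -1/76661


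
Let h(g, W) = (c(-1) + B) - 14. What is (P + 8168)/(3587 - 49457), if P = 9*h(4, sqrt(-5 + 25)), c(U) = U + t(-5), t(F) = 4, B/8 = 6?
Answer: -8501/45870 ≈ -0.18533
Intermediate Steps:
B = 48 (B = 8*6 = 48)
c(U) = 4 + U (c(U) = U + 4 = 4 + U)
h(g, W) = 37 (h(g, W) = ((4 - 1) + 48) - 14 = (3 + 48) - 14 = 51 - 14 = 37)
P = 333 (P = 9*37 = 333)
(P + 8168)/(3587 - 49457) = (333 + 8168)/(3587 - 49457) = 8501/(-45870) = 8501*(-1/45870) = -8501/45870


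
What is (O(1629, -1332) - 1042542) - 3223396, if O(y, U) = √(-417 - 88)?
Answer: -4265938 + I*√505 ≈ -4.2659e+6 + 22.472*I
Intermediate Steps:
O(y, U) = I*√505 (O(y, U) = √(-505) = I*√505)
(O(1629, -1332) - 1042542) - 3223396 = (I*√505 - 1042542) - 3223396 = (-1042542 + I*√505) - 3223396 = -4265938 + I*√505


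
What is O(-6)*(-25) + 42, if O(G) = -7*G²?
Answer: 6342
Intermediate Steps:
O(-6)*(-25) + 42 = -7*(-6)²*(-25) + 42 = -7*36*(-25) + 42 = -252*(-25) + 42 = 6300 + 42 = 6342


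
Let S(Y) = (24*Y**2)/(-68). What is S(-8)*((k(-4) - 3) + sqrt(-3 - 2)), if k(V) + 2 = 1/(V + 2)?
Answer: 2112/17 - 384*I*sqrt(5)/17 ≈ 124.24 - 50.509*I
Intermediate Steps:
S(Y) = -6*Y**2/17 (S(Y) = (24*Y**2)*(-1/68) = -6*Y**2/17)
k(V) = -2 + 1/(2 + V) (k(V) = -2 + 1/(V + 2) = -2 + 1/(2 + V))
S(-8)*((k(-4) - 3) + sqrt(-3 - 2)) = (-6/17*(-8)**2)*(((-3 - 2*(-4))/(2 - 4) - 3) + sqrt(-3 - 2)) = (-6/17*64)*(((-3 + 8)/(-2) - 3) + sqrt(-5)) = -384*((-1/2*5 - 3) + I*sqrt(5))/17 = -384*((-5/2 - 3) + I*sqrt(5))/17 = -384*(-11/2 + I*sqrt(5))/17 = 2112/17 - 384*I*sqrt(5)/17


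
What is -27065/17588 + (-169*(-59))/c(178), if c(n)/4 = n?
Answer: 39024917/3130664 ≈ 12.465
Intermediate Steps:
c(n) = 4*n
-27065/17588 + (-169*(-59))/c(178) = -27065/17588 + (-169*(-59))/((4*178)) = -27065*1/17588 + 9971/712 = -27065/17588 + 9971*(1/712) = -27065/17588 + 9971/712 = 39024917/3130664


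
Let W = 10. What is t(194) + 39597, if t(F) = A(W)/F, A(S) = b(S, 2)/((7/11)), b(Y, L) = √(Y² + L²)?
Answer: 39597 + 11*√26/679 ≈ 39597.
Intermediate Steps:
b(Y, L) = √(L² + Y²)
A(S) = 11*√(4 + S²)/7 (A(S) = √(2² + S²)/((7/11)) = √(4 + S²)/((7*(1/11))) = √(4 + S²)/(7/11) = √(4 + S²)*(11/7) = 11*√(4 + S²)/7)
t(F) = 22*√26/(7*F) (t(F) = (11*√(4 + 10²)/7)/F = (11*√(4 + 100)/7)/F = (11*√104/7)/F = (11*(2*√26)/7)/F = (22*√26/7)/F = 22*√26/(7*F))
t(194) + 39597 = (22/7)*√26/194 + 39597 = (22/7)*√26*(1/194) + 39597 = 11*√26/679 + 39597 = 39597 + 11*√26/679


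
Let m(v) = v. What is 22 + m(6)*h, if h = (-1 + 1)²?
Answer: 22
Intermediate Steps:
h = 0 (h = 0² = 0)
22 + m(6)*h = 22 + 6*0 = 22 + 0 = 22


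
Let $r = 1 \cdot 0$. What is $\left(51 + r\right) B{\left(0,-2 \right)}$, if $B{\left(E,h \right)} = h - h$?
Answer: $0$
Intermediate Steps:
$B{\left(E,h \right)} = 0$
$r = 0$
$\left(51 + r\right) B{\left(0,-2 \right)} = \left(51 + 0\right) 0 = 51 \cdot 0 = 0$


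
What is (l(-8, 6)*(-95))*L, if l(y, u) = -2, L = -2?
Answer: -380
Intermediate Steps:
(l(-8, 6)*(-95))*L = -2*(-95)*(-2) = 190*(-2) = -380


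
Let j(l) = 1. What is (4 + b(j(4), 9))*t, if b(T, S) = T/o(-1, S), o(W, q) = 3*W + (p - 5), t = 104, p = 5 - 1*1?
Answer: 390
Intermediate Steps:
p = 4 (p = 5 - 1 = 4)
o(W, q) = -1 + 3*W (o(W, q) = 3*W + (4 - 5) = 3*W - 1 = -1 + 3*W)
b(T, S) = -T/4 (b(T, S) = T/(-1 + 3*(-1)) = T/(-1 - 3) = T/(-4) = T*(-¼) = -T/4)
(4 + b(j(4), 9))*t = (4 - ¼*1)*104 = (4 - ¼)*104 = (15/4)*104 = 390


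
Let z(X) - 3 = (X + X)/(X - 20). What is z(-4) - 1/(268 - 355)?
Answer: 97/29 ≈ 3.3448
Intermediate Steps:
z(X) = 3 + 2*X/(-20 + X) (z(X) = 3 + (X + X)/(X - 20) = 3 + (2*X)/(-20 + X) = 3 + 2*X/(-20 + X))
z(-4) - 1/(268 - 355) = 5*(-12 - 4)/(-20 - 4) - 1/(268 - 355) = 5*(-16)/(-24) - 1/(-87) = 5*(-1/24)*(-16) - 1*(-1/87) = 10/3 + 1/87 = 97/29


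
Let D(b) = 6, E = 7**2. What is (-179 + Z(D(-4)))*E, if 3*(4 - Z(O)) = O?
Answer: -8673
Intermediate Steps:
E = 49
Z(O) = 4 - O/3
(-179 + Z(D(-4)))*E = (-179 + (4 - 1/3*6))*49 = (-179 + (4 - 2))*49 = (-179 + 2)*49 = -177*49 = -8673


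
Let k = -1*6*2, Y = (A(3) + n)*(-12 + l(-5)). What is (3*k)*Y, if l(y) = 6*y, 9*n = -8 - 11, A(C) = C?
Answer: 1344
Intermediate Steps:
n = -19/9 (n = (-8 - 11)/9 = (⅑)*(-19) = -19/9 ≈ -2.1111)
Y = -112/3 (Y = (3 - 19/9)*(-12 + 6*(-5)) = 8*(-12 - 30)/9 = (8/9)*(-42) = -112/3 ≈ -37.333)
k = -12 (k = -6*2 = -12)
(3*k)*Y = (3*(-12))*(-112/3) = -36*(-112/3) = 1344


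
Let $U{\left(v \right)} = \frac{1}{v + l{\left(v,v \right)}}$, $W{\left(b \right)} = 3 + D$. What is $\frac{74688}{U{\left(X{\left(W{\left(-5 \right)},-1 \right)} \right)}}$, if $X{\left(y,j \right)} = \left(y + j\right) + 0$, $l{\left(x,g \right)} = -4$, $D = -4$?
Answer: $-448128$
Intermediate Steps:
$W{\left(b \right)} = -1$ ($W{\left(b \right)} = 3 - 4 = -1$)
$X{\left(y,j \right)} = j + y$ ($X{\left(y,j \right)} = \left(j + y\right) + 0 = j + y$)
$U{\left(v \right)} = \frac{1}{-4 + v}$ ($U{\left(v \right)} = \frac{1}{v - 4} = \frac{1}{-4 + v}$)
$\frac{74688}{U{\left(X{\left(W{\left(-5 \right)},-1 \right)} \right)}} = \frac{74688}{\frac{1}{-4 - 2}} = \frac{74688}{\frac{1}{-6}} = \frac{74688}{- \frac{1}{6}} = 74688 \left(-6\right) = -448128$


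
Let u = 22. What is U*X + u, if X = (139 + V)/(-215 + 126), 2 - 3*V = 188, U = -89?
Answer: 99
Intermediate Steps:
V = -62 (V = ⅔ - ⅓*188 = ⅔ - 188/3 = -62)
X = -77/89 (X = (139 - 62)/(-215 + 126) = 77/(-89) = 77*(-1/89) = -77/89 ≈ -0.86517)
U*X + u = -89*(-77/89) + 22 = 77 + 22 = 99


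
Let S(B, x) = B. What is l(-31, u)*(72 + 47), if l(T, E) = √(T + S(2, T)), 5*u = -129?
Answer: 119*I*√29 ≈ 640.83*I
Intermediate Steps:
u = -129/5 (u = (⅕)*(-129) = -129/5 ≈ -25.800)
l(T, E) = √(2 + T) (l(T, E) = √(T + 2) = √(2 + T))
l(-31, u)*(72 + 47) = √(2 - 31)*(72 + 47) = √(-29)*119 = (I*√29)*119 = 119*I*√29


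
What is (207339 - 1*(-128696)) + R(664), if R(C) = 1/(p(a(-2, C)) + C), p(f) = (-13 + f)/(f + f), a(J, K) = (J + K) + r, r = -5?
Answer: 146702800607/436570 ≈ 3.3604e+5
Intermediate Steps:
a(J, K) = -5 + J + K (a(J, K) = (J + K) - 5 = -5 + J + K)
p(f) = (-13 + f)/(2*f) (p(f) = (-13 + f)/((2*f)) = (-13 + f)*(1/(2*f)) = (-13 + f)/(2*f))
R(C) = 1/(C + (-20 + C)/(2*(-7 + C))) (R(C) = 1/((-13 + (-5 - 2 + C))/(2*(-5 - 2 + C)) + C) = 1/((-13 + (-7 + C))/(2*(-7 + C)) + C) = 1/((-20 + C)/(2*(-7 + C)) + C) = 1/(C + (-20 + C)/(2*(-7 + C))))
(207339 - 1*(-128696)) + R(664) = (207339 - 1*(-128696)) + 2*(-7 + 664)/(-20 + 664 + 2*664*(-7 + 664)) = (207339 + 128696) + 2*657/(-20 + 664 + 2*664*657) = 336035 + 2*657/(-20 + 664 + 872496) = 336035 + 2*657/873140 = 336035 + 2*(1/873140)*657 = 336035 + 657/436570 = 146702800607/436570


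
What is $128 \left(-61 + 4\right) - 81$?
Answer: $-7377$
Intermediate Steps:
$128 \left(-61 + 4\right) - 81 = 128 \left(-57\right) - 81 = -7296 - 81 = -7377$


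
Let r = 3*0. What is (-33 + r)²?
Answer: 1089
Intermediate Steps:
r = 0
(-33 + r)² = (-33 + 0)² = (-33)² = 1089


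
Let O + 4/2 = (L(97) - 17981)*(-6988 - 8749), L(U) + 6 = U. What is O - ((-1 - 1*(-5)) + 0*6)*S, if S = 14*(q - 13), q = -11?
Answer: 281536272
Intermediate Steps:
L(U) = -6 + U
O = 281534928 (O = -2 + ((-6 + 97) - 17981)*(-6988 - 8749) = -2 + (91 - 17981)*(-15737) = -2 - 17890*(-15737) = -2 + 281534930 = 281534928)
S = -336 (S = 14*(-11 - 13) = 14*(-24) = -336)
O - ((-1 - 1*(-5)) + 0*6)*S = 281534928 - ((-1 - 1*(-5)) + 0*6)*(-336) = 281534928 - ((-1 + 5) + 0)*(-336) = 281534928 - (4 + 0)*(-336) = 281534928 - 4*(-336) = 281534928 - 1*(-1344) = 281534928 + 1344 = 281536272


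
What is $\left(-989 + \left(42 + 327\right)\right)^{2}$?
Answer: $384400$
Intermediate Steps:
$\left(-989 + \left(42 + 327\right)\right)^{2} = \left(-989 + 369\right)^{2} = \left(-620\right)^{2} = 384400$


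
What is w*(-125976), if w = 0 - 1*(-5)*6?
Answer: -3779280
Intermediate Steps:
w = 30 (w = 0 + 5*6 = 0 + 30 = 30)
w*(-125976) = 30*(-125976) = -3779280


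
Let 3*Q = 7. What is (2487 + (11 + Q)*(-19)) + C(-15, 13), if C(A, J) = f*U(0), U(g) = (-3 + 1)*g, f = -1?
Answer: 6701/3 ≈ 2233.7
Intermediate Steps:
Q = 7/3 (Q = (⅓)*7 = 7/3 ≈ 2.3333)
U(g) = -2*g
C(A, J) = 0 (C(A, J) = -(-2)*0 = -1*0 = 0)
(2487 + (11 + Q)*(-19)) + C(-15, 13) = (2487 + (11 + 7/3)*(-19)) + 0 = (2487 + (40/3)*(-19)) + 0 = (2487 - 760/3) + 0 = 6701/3 + 0 = 6701/3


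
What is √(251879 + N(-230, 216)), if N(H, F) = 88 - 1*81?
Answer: √251886 ≈ 501.88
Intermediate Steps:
N(H, F) = 7 (N(H, F) = 88 - 81 = 7)
√(251879 + N(-230, 216)) = √(251879 + 7) = √251886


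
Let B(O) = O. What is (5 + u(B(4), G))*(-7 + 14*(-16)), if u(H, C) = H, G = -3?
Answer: -2079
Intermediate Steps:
(5 + u(B(4), G))*(-7 + 14*(-16)) = (5 + 4)*(-7 + 14*(-16)) = 9*(-7 - 224) = 9*(-231) = -2079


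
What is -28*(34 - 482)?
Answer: 12544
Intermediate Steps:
-28*(34 - 482) = -28*(-448) = 12544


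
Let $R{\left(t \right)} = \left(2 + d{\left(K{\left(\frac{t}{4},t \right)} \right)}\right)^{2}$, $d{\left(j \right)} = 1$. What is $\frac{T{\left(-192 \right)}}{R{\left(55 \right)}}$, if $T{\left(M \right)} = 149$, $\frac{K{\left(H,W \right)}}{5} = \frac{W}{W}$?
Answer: $\frac{149}{9} \approx 16.556$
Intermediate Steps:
$K{\left(H,W \right)} = 5$ ($K{\left(H,W \right)} = 5 \frac{W}{W} = 5 \cdot 1 = 5$)
$R{\left(t \right)} = 9$ ($R{\left(t \right)} = \left(2 + 1\right)^{2} = 3^{2} = 9$)
$\frac{T{\left(-192 \right)}}{R{\left(55 \right)}} = \frac{149}{9}$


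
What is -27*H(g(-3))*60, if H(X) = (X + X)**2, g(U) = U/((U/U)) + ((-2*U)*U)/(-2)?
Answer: -233280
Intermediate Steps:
g(U) = U + U**2 (g(U) = U/1 - 2*U**2*(-1/2) = U*1 + U**2 = U + U**2)
H(X) = 4*X**2 (H(X) = (2*X)**2 = 4*X**2)
-27*H(g(-3))*60 = -108*(-3*(1 - 3))**2*60 = -108*(-3*(-2))**2*60 = -108*6**2*60 = -108*36*60 = -27*144*60 = -3888*60 = -233280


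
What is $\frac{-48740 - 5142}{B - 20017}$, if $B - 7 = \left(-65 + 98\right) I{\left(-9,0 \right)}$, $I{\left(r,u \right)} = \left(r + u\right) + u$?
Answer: $\frac{53882}{20307} \approx 2.6534$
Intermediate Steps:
$I{\left(r,u \right)} = r + 2 u$
$B = -290$ ($B = 7 + \left(-65 + 98\right) \left(-9 + 2 \cdot 0\right) = 7 + 33 \left(-9 + 0\right) = 7 + 33 \left(-9\right) = 7 - 297 = -290$)
$\frac{-48740 - 5142}{B - 20017} = \frac{-48740 - 5142}{-290 - 20017} = - \frac{53882}{-20307} = \left(-53882\right) \left(- \frac{1}{20307}\right) = \frac{53882}{20307}$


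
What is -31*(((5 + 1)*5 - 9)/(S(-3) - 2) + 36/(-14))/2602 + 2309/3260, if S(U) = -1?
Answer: 24413573/29688820 ≈ 0.82232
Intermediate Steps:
-31*(((5 + 1)*5 - 9)/(S(-3) - 2) + 36/(-14))/2602 + 2309/3260 = -31*(((5 + 1)*5 - 9)/(-1 - 2) + 36/(-14))/2602 + 2309/3260 = -31*((6*5 - 9)/(-3) + 36*(-1/14))*(1/2602) + 2309*(1/3260) = -31*((30 - 9)*(-⅓) - 18/7)*(1/2602) + 2309/3260 = -31*(21*(-⅓) - 18/7)*(1/2602) + 2309/3260 = -31*(-7 - 18/7)*(1/2602) + 2309/3260 = -31*(-67/7)*(1/2602) + 2309/3260 = (2077/7)*(1/2602) + 2309/3260 = 2077/18214 + 2309/3260 = 24413573/29688820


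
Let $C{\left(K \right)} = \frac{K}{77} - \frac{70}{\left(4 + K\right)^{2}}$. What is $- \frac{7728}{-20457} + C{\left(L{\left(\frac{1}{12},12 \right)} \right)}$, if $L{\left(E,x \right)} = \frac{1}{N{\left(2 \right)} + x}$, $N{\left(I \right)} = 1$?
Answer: $- \frac{73487064215}{19173725571} \approx -3.8327$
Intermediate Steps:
$L{\left(E,x \right)} = \frac{1}{1 + x}$
$C{\left(K \right)} = - \frac{70}{\left(4 + K\right)^{2}} + \frac{K}{77}$ ($C{\left(K \right)} = K \frac{1}{77} - \frac{70}{\left(4 + K\right)^{2}} = \frac{K}{77} - \frac{70}{\left(4 + K\right)^{2}} = - \frac{70}{\left(4 + K\right)^{2}} + \frac{K}{77}$)
$- \frac{7728}{-20457} + C{\left(L{\left(\frac{1}{12},12 \right)} \right)} = - \frac{7728}{-20457} + \left(- \frac{70}{\left(4 + \frac{1}{1 + 12}\right)^{2}} + \frac{1}{77 \left(1 + 12\right)}\right) = \left(-7728\right) \left(- \frac{1}{20457}\right) + \left(- \frac{70}{\left(4 + \frac{1}{13}\right)^{2}} + \frac{1}{77 \cdot 13}\right) = \frac{2576}{6819} + \left(- \frac{70}{\left(4 + \frac{1}{13}\right)^{2}} + \frac{1}{77} \cdot \frac{1}{13}\right) = \frac{2576}{6819} + \left(- \frac{70}{\frac{2809}{169}} + \frac{1}{1001}\right) = \frac{2576}{6819} + \left(\left(-70\right) \frac{169}{2809} + \frac{1}{1001}\right) = \frac{2576}{6819} + \left(- \frac{11830}{2809} + \frac{1}{1001}\right) = \frac{2576}{6819} - \frac{11839021}{2811809} = - \frac{73487064215}{19173725571}$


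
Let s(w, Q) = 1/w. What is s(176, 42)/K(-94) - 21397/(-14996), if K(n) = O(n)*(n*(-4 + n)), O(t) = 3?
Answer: 26018413397/18234896064 ≈ 1.4268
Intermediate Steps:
K(n) = 3*n*(-4 + n) (K(n) = 3*(n*(-4 + n)) = 3*n*(-4 + n))
s(176, 42)/K(-94) - 21397/(-14996) = 1/(176*((3*(-94)*(-4 - 94)))) - 21397/(-14996) = 1/(176*((3*(-94)*(-98)))) - 21397*(-1/14996) = (1/176)/27636 + 21397/14996 = (1/176)*(1/27636) + 21397/14996 = 1/4863936 + 21397/14996 = 26018413397/18234896064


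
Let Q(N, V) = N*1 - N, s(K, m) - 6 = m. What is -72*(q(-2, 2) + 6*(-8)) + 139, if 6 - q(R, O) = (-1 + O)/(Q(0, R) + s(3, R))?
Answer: 3181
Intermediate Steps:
s(K, m) = 6 + m
Q(N, V) = 0 (Q(N, V) = N - N = 0)
q(R, O) = 6 - (-1 + O)/(6 + R) (q(R, O) = 6 - (-1 + O)/(0 + (6 + R)) = 6 - (-1 + O)/(6 + R))
-72*(q(-2, 2) + 6*(-8)) + 139 = -72*((37 - 1*2 + 6*(-2))/(6 - 2) + 6*(-8)) + 139 = -72*((37 - 2 - 12)/4 - 48) + 139 = -72*((¼)*23 - 48) + 139 = -72*(23/4 - 48) + 139 = -72*(-169/4) + 139 = 3042 + 139 = 3181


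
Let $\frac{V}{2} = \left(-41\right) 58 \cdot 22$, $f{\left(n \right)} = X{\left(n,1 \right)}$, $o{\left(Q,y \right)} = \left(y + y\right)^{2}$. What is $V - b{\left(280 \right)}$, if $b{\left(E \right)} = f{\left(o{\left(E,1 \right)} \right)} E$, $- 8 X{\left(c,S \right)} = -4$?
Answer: $-104772$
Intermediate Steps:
$X{\left(c,S \right)} = \frac{1}{2}$ ($X{\left(c,S \right)} = \left(- \frac{1}{8}\right) \left(-4\right) = \frac{1}{2}$)
$o{\left(Q,y \right)} = 4 y^{2}$ ($o{\left(Q,y \right)} = \left(2 y\right)^{2} = 4 y^{2}$)
$f{\left(n \right)} = \frac{1}{2}$
$b{\left(E \right)} = \frac{E}{2}$
$V = -104632$ ($V = 2 \left(-41\right) 58 \cdot 22 = 2 \left(\left(-2378\right) 22\right) = 2 \left(-52316\right) = -104632$)
$V - b{\left(280 \right)} = -104632 - \frac{1}{2} \cdot 280 = -104632 - 140 = -104772$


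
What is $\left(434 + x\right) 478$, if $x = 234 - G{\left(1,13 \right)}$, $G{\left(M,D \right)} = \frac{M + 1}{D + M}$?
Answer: $\frac{2234650}{7} \approx 3.1924 \cdot 10^{5}$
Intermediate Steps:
$G{\left(M,D \right)} = \frac{1 + M}{D + M}$
$x = \frac{1637}{7}$ ($x = 234 - \frac{1 + 1}{13 + 1} = 234 - \frac{1}{14} \cdot 2 = 234 - \frac{1}{7} = \frac{1637}{7} \approx 233.86$)
$\left(434 + x\right) 478 = \left(434 + \frac{1637}{7}\right) 478 = \frac{4675}{7} \cdot 478 = \frac{2234650}{7}$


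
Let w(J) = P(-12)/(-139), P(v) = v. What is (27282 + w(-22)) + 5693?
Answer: 4583537/139 ≈ 32975.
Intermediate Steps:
w(J) = 12/139 (w(J) = -12/(-139) = -12*(-1/139) = 12/139)
(27282 + w(-22)) + 5693 = (27282 + 12/139) + 5693 = 3792210/139 + 5693 = 4583537/139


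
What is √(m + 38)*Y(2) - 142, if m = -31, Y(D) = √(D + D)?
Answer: -142 + 2*√7 ≈ -136.71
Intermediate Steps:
Y(D) = √2*√D (Y(D) = √(2*D) = √2*√D)
√(m + 38)*Y(2) - 142 = √(-31 + 38)*(√2*√2) - 142 = √7*2 - 142 = 2*√7 - 142 = -142 + 2*√7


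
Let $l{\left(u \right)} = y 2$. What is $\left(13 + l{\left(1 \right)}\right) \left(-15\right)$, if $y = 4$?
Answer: $-315$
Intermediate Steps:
$l{\left(u \right)} = 8$ ($l{\left(u \right)} = 4 \cdot 2 = 8$)
$\left(13 + l{\left(1 \right)}\right) \left(-15\right) = \left(13 + 8\right) \left(-15\right) = 21 \left(-15\right) = -315$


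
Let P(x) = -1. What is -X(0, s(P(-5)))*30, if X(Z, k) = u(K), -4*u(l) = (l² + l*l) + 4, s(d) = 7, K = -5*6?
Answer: 13530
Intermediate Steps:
K = -30
u(l) = -1 - l²/2 (u(l) = -((l² + l*l) + 4)/4 = -((l² + l²) + 4)/4 = -(2*l² + 4)/4 = -(4 + 2*l²)/4 = -1 - l²/2)
X(Z, k) = -451 (X(Z, k) = -1 - ½*(-30)² = -1 - ½*900 = -1 - 450 = -451)
-X(0, s(P(-5)))*30 = -1*(-451)*30 = 451*30 = 13530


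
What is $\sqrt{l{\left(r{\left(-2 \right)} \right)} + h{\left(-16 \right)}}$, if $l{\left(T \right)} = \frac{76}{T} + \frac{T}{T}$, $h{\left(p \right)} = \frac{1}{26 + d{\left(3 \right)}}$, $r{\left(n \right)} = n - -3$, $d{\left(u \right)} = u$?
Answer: $\frac{\sqrt{64786}}{29} \approx 8.7769$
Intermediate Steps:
$r{\left(n \right)} = 3 + n$ ($r{\left(n \right)} = n + 3 = 3 + n$)
$h{\left(p \right)} = \frac{1}{29}$ ($h{\left(p \right)} = \frac{1}{26 + 3} = \frac{1}{29}$)
$l{\left(T \right)} = 1 + \frac{76}{T}$ ($l{\left(T \right)} = \frac{76}{T} + 1 = 1 + \frac{76}{T}$)
$\sqrt{l{\left(r{\left(-2 \right)} \right)} + h{\left(-16 \right)}} = \sqrt{\frac{76 + \left(3 - 2\right)}{3 - 2} + \frac{1}{29}} = \sqrt{\frac{76 + 1}{1} + \frac{1}{29}} = \sqrt{1 \cdot 77 + \frac{1}{29}} = \sqrt{77 + \frac{1}{29}} = \sqrt{\frac{2234}{29}} = \frac{\sqrt{64786}}{29}$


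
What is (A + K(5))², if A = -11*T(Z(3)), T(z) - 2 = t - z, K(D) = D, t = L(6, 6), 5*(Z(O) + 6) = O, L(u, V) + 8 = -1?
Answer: 12769/25 ≈ 510.76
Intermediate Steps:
L(u, V) = -9 (L(u, V) = -8 - 1 = -9)
Z(O) = -6 + O/5
t = -9
T(z) = -7 - z (T(z) = 2 + (-9 - z) = -7 - z)
A = 88/5 (A = -11*(-7 - (-6 + (⅕)*3)) = -11*(-7 - (-6 + ⅗)) = -11*(-7 - 1*(-27/5)) = -11*(-7 + 27/5) = -11*(-8/5) = 88/5 ≈ 17.600)
(A + K(5))² = (88/5 + 5)² = (113/5)² = 12769/25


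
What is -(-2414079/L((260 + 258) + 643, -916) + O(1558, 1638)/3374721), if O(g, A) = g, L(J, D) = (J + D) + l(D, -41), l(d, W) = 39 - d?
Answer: 2715613742453/1349888400 ≈ 2011.7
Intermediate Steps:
L(J, D) = 39 + J (L(J, D) = (J + D) + (39 - D) = (D + J) + (39 - D) = 39 + J)
-(-2414079/L((260 + 258) + 643, -916) + O(1558, 1638)/3374721) = -(-2414079/(39 + ((260 + 258) + 643)) + 1558/3374721) = -(-2414079/(39 + (518 + 643)) + 1558*(1/3374721)) = -(-2414079/(39 + 1161) + 1558/3374721) = -(-2414079/1200 + 1558/3374721) = -(-2414079*1/1200 + 1558/3374721) = -(-804693/400 + 1558/3374721) = -1*(-2715613742453/1349888400) = 2715613742453/1349888400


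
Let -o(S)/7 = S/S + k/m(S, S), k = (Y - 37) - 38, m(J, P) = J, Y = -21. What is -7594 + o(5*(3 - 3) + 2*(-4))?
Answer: -7685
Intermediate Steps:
k = -96 (k = (-21 - 37) - 38 = -58 - 38 = -96)
o(S) = -7 + 672/S (o(S) = -7*(S/S - 96/S) = -7*(1 - 96/S) = -7 + 672/S)
-7594 + o(5*(3 - 3) + 2*(-4)) = -7594 + (-7 + 672/(5*(3 - 3) + 2*(-4))) = -7594 + (-7 + 672/(5*0 - 8)) = -7594 + (-7 + 672/(0 - 8)) = -7594 + (-7 + 672/(-8)) = -7594 + (-7 + 672*(-⅛)) = -7594 + (-7 - 84) = -7594 - 91 = -7685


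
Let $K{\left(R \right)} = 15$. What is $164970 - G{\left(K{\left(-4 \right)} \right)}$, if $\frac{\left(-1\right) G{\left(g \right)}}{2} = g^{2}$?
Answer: $165420$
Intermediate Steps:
$G{\left(g \right)} = - 2 g^{2}$
$164970 - G{\left(K{\left(-4 \right)} \right)} = 164970 - - 2 \cdot 15^{2} = 164970 - \left(-2\right) 225 = 164970 - -450 = 164970 + 450 = 165420$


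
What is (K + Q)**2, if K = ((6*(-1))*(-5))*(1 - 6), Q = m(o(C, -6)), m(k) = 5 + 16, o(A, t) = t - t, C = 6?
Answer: 16641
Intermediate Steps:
o(A, t) = 0
m(k) = 21
Q = 21
K = -150 (K = -6*(-5)*(-5) = 30*(-5) = -150)
(K + Q)**2 = (-150 + 21)**2 = (-129)**2 = 16641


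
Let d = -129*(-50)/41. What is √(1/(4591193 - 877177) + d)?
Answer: √227987549241535006/38068664 ≈ 12.543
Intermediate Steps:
d = 6450/41 (d = 6450*(1/41) = 6450/41 ≈ 157.32)
√(1/(4591193 - 877177) + d) = √(1/(4591193 - 877177) + 6450/41) = √(1/3714016 + 6450/41) = √(23955403241/152274656) = √227987549241535006/38068664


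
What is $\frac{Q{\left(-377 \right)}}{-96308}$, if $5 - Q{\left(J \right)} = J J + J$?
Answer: $\frac{141747}{96308} \approx 1.4718$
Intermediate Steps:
$Q{\left(J \right)} = 5 - J - J^{2}$ ($Q{\left(J \right)} = 5 - \left(J J + J\right) = 5 - \left(J^{2} + J\right) = 5 - \left(J + J^{2}\right) = 5 - J - J^{2}$)
$\frac{Q{\left(-377 \right)}}{-96308} = \frac{5 - -377 - \left(-377\right)^{2}}{-96308} = \left(5 + 377 - 142129\right) \left(- \frac{1}{96308}\right) = \left(-141747\right) \left(- \frac{1}{96308}\right) = \frac{141747}{96308}$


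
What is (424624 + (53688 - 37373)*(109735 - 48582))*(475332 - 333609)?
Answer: 141458802676137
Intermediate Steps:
(424624 + (53688 - 37373)*(109735 - 48582))*(475332 - 333609) = (424624 + 16315*61153)*141723 = (424624 + 997711195)*141723 = 998135819*141723 = 141458802676137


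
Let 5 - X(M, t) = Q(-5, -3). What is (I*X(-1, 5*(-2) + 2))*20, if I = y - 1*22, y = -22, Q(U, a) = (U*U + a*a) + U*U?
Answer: 47520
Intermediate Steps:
Q(U, a) = a² + 2*U² (Q(U, a) = (U² + a²) + U² = a² + 2*U²)
X(M, t) = -54 (X(M, t) = 5 - ((-3)² + 2*(-5)²) = 5 - (9 + 2*25) = 5 - (9 + 50) = 5 - 1*59 = 5 - 59 = -54)
I = -44 (I = -22 - 1*22 = -22 - 22 = -44)
(I*X(-1, 5*(-2) + 2))*20 = -44*(-54)*20 = 2376*20 = 47520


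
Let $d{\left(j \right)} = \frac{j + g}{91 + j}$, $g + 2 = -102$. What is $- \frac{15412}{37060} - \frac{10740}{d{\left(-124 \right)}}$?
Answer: $- \frac{273714982}{176035} \approx -1554.9$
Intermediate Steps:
$g = -104$ ($g = -2 - 102 = -104$)
$d{\left(j \right)} = \frac{-104 + j}{91 + j}$ ($d{\left(j \right)} = \frac{j - 104}{91 + j} = \frac{-104 + j}{91 + j}$)
$- \frac{15412}{37060} - \frac{10740}{d{\left(-124 \right)}} = - \frac{15412}{37060} - \frac{10740}{\frac{1}{91 - 124} \left(-104 - 124\right)} = \left(-15412\right) \frac{1}{37060} - \frac{10740}{\frac{1}{-33} \left(-228\right)} = - \frac{3853}{9265} - \frac{10740}{\left(- \frac{1}{33}\right) \left(-228\right)} = - \frac{3853}{9265} - \frac{10740}{\frac{76}{11}} = - \frac{3853}{9265} - \frac{29535}{19} = - \frac{273714982}{176035}$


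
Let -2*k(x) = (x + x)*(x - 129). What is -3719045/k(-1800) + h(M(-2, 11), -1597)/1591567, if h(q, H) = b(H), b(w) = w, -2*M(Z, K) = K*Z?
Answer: 1182712838023/1105247787480 ≈ 1.0701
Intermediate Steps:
M(Z, K) = -K*Z/2
k(x) = -x*(-129 + x) (k(x) = -(x + x)*(x - 129)/2 = -2*x*(-129 + x)/2 = -x*(-129 + x))
h(q, H) = H
-3719045/k(-1800) + h(M(-2, 11), -1597)/1591567 = -3719045*(-1/(1800*(129 - 1*(-1800)))) - 1597/1591567 = -3719045*(-1/(1800*(129 + 1800))) - 1597*1/1591567 = -3719045/((-1800*1929)) - 1597/1591567 = -3719045/(-3472200) - 1597/1591567 = -3719045*(-1/3472200) - 1597/1591567 = 743809/694440 - 1597/1591567 = 1182712838023/1105247787480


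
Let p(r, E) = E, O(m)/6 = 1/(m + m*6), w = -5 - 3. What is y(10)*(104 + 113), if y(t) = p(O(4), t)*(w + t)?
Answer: 4340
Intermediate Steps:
w = -8
O(m) = 6/(7*m) (O(m) = 6/(m + m*6) = 6/(m + 6*m) = 6/((7*m)) = 6*(1/(7*m)) = 6/(7*m))
y(t) = t*(-8 + t)
y(10)*(104 + 113) = (10*(-8 + 10))*(104 + 113) = (10*2)*217 = 20*217 = 4340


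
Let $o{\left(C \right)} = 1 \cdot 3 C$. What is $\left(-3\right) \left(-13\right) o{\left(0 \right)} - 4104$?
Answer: $-4104$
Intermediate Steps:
$o{\left(C \right)} = 3 C$
$\left(-3\right) \left(-13\right) o{\left(0 \right)} - 4104 = \left(-3\right) \left(-13\right) 3 \cdot 0 - 4104 = 39 \cdot 0 - 4104 = 0 - 4104 = -4104$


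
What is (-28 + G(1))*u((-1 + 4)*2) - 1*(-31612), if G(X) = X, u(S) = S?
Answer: 31450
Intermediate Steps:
(-28 + G(1))*u((-1 + 4)*2) - 1*(-31612) = (-28 + 1)*((-1 + 4)*2) - 1*(-31612) = -81*2 + 31612 = -27*6 + 31612 = -162 + 31612 = 31450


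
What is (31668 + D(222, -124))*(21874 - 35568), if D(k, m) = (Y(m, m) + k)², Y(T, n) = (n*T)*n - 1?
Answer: -49769096057474438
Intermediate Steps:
Y(T, n) = -1 + T*n² (Y(T, n) = (T*n)*n - 1 = T*n² - 1 = -1 + T*n²)
D(k, m) = (-1 + k + m³)² (D(k, m) = ((-1 + m*m²) + k)² = ((-1 + m³) + k)² = (-1 + k + m³)²)
(31668 + D(222, -124))*(21874 - 35568) = (31668 + (-1 + 222 + (-124)³)²)*(21874 - 35568) = (31668 + (-1 + 222 - 1906624)²)*(-13694) = (31668 + (-1906403)²)*(-13694) = (31668 + 3634372398409)*(-13694) = 3634372430077*(-13694) = -49769096057474438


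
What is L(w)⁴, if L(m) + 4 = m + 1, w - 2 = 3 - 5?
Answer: 81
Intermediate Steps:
w = 0 (w = 2 + (3 - 5) = 2 - 2 = 0)
L(m) = -3 + m (L(m) = -4 + (m + 1) = -4 + (1 + m) = -3 + m)
L(w)⁴ = (-3 + 0)⁴ = (-3)⁴ = 81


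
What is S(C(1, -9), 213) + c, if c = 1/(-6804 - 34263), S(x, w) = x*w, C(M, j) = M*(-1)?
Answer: -8747272/41067 ≈ -213.00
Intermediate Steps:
C(M, j) = -M
S(x, w) = w*x
c = -1/41067 (c = 1/(-41067) = -1/41067 ≈ -2.4350e-5)
S(C(1, -9), 213) + c = 213*(-1*1) - 1/41067 = 213*(-1) - 1/41067 = -213 - 1/41067 = -8747272/41067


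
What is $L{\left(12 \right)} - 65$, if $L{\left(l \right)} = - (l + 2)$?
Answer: $-79$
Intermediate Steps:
$L{\left(l \right)} = -2 - l$ ($L{\left(l \right)} = - (2 + l) = -2 - l$)
$L{\left(12 \right)} - 65 = \left(-2 - 12\right) - 65 = -14 - 65 = -79$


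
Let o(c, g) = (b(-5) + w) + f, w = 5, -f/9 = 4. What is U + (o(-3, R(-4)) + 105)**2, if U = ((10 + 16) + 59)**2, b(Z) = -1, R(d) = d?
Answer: 12554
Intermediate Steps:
f = -36 (f = -9*4 = -36)
o(c, g) = -32 (o(c, g) = (-1 + 5) - 36 = 4 - 36 = -32)
U = 7225 (U = (26 + 59)**2 = 85**2 = 7225)
U + (o(-3, R(-4)) + 105)**2 = 7225 + (-32 + 105)**2 = 7225 + 73**2 = 7225 + 5329 = 12554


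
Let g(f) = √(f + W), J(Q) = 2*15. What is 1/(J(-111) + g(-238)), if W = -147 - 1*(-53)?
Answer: 15/616 - I*√83/616 ≈ 0.024351 - 0.01479*I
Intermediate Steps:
J(Q) = 30
W = -94 (W = -147 + 53 = -94)
g(f) = √(-94 + f) (g(f) = √(f - 94) = √(-94 + f))
1/(J(-111) + g(-238)) = 1/(30 + √(-94 - 238)) = 1/(30 + √(-332)) = 1/(30 + 2*I*√83)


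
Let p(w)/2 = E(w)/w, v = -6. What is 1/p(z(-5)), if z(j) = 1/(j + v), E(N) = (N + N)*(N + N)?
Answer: -11/8 ≈ -1.3750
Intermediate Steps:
E(N) = 4*N² (E(N) = (2*N)*(2*N) = 4*N²)
z(j) = 1/(-6 + j) (z(j) = 1/(j - 6) = 1/(-6 + j))
p(w) = 8*w (p(w) = 2*((4*w²)/w) = 2*(4*w) = 8*w)
1/p(z(-5)) = 1/(8/(-6 - 5)) = 1/(8/(-11)) = 1/(8*(-1/11)) = 1/(-8/11) = -11/8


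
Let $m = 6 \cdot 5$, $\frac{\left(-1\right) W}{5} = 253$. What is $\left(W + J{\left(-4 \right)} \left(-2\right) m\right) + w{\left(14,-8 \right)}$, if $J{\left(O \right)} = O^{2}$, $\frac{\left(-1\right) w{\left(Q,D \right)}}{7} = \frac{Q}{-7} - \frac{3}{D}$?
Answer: $- \frac{17709}{8} \approx -2213.6$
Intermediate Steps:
$w{\left(Q,D \right)} = Q + \frac{21}{D}$ ($w{\left(Q,D \right)} = - 7 \left(\frac{Q}{-7} - \frac{3}{D}\right) = - 7 \left(Q \left(- \frac{1}{7}\right) - \frac{3}{D}\right) = - 7 \left(- \frac{Q}{7} - \frac{3}{D}\right) = - 7 \left(- \frac{3}{D} - \frac{Q}{7}\right) = Q + \frac{21}{D}$)
$W = -1265$ ($W = \left(-5\right) 253 = -1265$)
$m = 30$
$\left(W + J{\left(-4 \right)} \left(-2\right) m\right) + w{\left(14,-8 \right)} = \left(-1265 + \left(-4\right)^{2} \left(-2\right) 30\right) + \left(14 + \frac{21}{-8}\right) = \left(-1265 + 16 \left(-2\right) 30\right) + \left(14 + 21 \left(- \frac{1}{8}\right)\right) = \left(-1265 - 960\right) + \left(14 - \frac{21}{8}\right) = \left(-1265 - 960\right) + \frac{91}{8} = -2225 + \frac{91}{8} = - \frac{17709}{8}$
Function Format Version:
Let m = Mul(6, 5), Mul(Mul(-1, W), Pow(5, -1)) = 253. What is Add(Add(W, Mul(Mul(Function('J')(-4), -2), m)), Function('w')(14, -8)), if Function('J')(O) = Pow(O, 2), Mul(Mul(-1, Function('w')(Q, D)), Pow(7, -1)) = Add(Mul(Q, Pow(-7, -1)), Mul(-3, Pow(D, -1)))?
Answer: Rational(-17709, 8) ≈ -2213.6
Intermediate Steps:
Function('w')(Q, D) = Add(Q, Mul(21, Pow(D, -1))) (Function('w')(Q, D) = Mul(-7, Add(Mul(Q, Pow(-7, -1)), Mul(-3, Pow(D, -1)))) = Mul(-7, Add(Mul(Q, Rational(-1, 7)), Mul(-3, Pow(D, -1)))) = Mul(-7, Add(Mul(Rational(-1, 7), Q), Mul(-3, Pow(D, -1)))) = Mul(-7, Add(Mul(-3, Pow(D, -1)), Mul(Rational(-1, 7), Q))) = Add(Q, Mul(21, Pow(D, -1))))
W = -1265 (W = Mul(-5, 253) = -1265)
m = 30
Add(Add(W, Mul(Mul(Function('J')(-4), -2), m)), Function('w')(14, -8)) = Add(Add(-1265, Mul(Mul(Pow(-4, 2), -2), 30)), Add(14, Mul(21, Pow(-8, -1)))) = Add(Add(-1265, Mul(Mul(16, -2), 30)), Add(14, Mul(21, Rational(-1, 8)))) = Add(Add(-1265, Mul(-32, 30)), Add(14, Rational(-21, 8))) = Add(Add(-1265, -960), Rational(91, 8)) = Add(-2225, Rational(91, 8)) = Rational(-17709, 8)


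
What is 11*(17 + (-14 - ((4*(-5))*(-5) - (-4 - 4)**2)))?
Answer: -363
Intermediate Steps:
11*(17 + (-14 - ((4*(-5))*(-5) - (-4 - 4)**2))) = 11*(17 + (-14 - (-20*(-5) - 1*(-8)**2))) = 11*(17 + (-14 - (100 - 1*64))) = 11*(17 + (-14 - (100 - 64))) = 11*(17 + (-14 - 1*36)) = 11*(17 + (-14 - 36)) = 11*(17 - 50) = 11*(-33) = -363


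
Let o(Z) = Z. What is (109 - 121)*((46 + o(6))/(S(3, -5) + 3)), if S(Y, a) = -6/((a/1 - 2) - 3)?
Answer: -520/3 ≈ -173.33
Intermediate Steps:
S(Y, a) = -6/(-5 + a) (S(Y, a) = -6/((a*1 - 2) - 3) = -6/((a - 2) - 3) = -6/((-2 + a) - 3) = -6/(-5 + a))
(109 - 121)*((46 + o(6))/(S(3, -5) + 3)) = (109 - 121)*((46 + 6)/(-6/(-5 - 5) + 3)) = -624/(-6/(-10) + 3) = -624/(-6*(-1/10) + 3) = -624/(3/5 + 3) = -624/18/5 = -624*5/18 = -12*130/9 = -520/3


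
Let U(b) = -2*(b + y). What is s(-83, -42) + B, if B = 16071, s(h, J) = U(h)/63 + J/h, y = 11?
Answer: 9338873/581 ≈ 16074.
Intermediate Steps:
U(b) = -22 - 2*b (U(b) = -2*(b + 11) = -2*(11 + b) = -22 - 2*b)
s(h, J) = -22/63 - 2*h/63 + J/h (s(h, J) = (-22 - 2*h)/63 + J/h = (-22 - 2*h)*(1/63) + J/h = (-22/63 - 2*h/63) + J/h = -22/63 - 2*h/63 + J/h)
s(-83, -42) + B = (-42 - 2/63*(-83)*(11 - 83))/(-83) + 16071 = -(-42 - 2/63*(-83)*(-72))/83 + 16071 = -(-42 - 1328/7)/83 + 16071 = -1/83*(-1622/7) + 16071 = 1622/581 + 16071 = 9338873/581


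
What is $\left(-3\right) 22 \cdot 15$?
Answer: $-990$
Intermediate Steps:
$\left(-3\right) 22 \cdot 15 = \left(-66\right) 15 = -990$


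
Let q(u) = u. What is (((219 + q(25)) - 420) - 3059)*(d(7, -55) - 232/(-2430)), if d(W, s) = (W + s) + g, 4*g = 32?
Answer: 31369148/243 ≈ 1.2909e+5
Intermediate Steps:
g = 8 (g = (1/4)*32 = 8)
d(W, s) = 8 + W + s (d(W, s) = (W + s) + 8 = 8 + W + s)
(((219 + q(25)) - 420) - 3059)*(d(7, -55) - 232/(-2430)) = (((219 + 25) - 420) - 3059)*((8 + 7 - 55) - 232/(-2430)) = ((244 - 420) - 3059)*(-40 - 232*(-1/2430)) = (-176 - 3059)*(-40 + 116/1215) = -3235*(-48484/1215) = 31369148/243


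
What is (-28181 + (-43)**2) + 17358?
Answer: -8974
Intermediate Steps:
(-28181 + (-43)**2) + 17358 = (-28181 + 1849) + 17358 = -26332 + 17358 = -8974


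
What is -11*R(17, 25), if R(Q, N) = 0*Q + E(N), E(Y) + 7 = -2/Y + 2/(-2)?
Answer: 2222/25 ≈ 88.880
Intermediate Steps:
E(Y) = -8 - 2/Y (E(Y) = -7 + (-2/Y + 2/(-2)) = -7 + (-2/Y + 2*(-½)) = -7 + (-2/Y - 1) = -7 + (-1 - 2/Y) = -8 - 2/Y)
R(Q, N) = -8 - 2/N (R(Q, N) = 0*Q + (-8 - 2/N) = 0 + (-8 - 2/N) = -8 - 2/N)
-11*R(17, 25) = -11*(-8 - 2/25) = -11*(-202/25) = 2222/25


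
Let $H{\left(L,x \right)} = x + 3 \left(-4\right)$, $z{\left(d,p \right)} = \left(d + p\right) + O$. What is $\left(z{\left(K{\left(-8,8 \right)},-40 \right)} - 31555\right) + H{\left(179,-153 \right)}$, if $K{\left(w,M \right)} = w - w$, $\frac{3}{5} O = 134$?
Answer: $- \frac{94610}{3} \approx -31537.0$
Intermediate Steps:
$O = \frac{670}{3}$ ($O = \frac{5}{3} \cdot 134 = \frac{670}{3} \approx 223.33$)
$K{\left(w,M \right)} = 0$
$z{\left(d,p \right)} = \frac{670}{3} + d + p$ ($z{\left(d,p \right)} = \left(d + p\right) + \frac{670}{3} = \frac{670}{3} + d + p$)
$H{\left(L,x \right)} = -12 + x$ ($H{\left(L,x \right)} = x - 12 = -12 + x$)
$\left(z{\left(K{\left(-8,8 \right)},-40 \right)} - 31555\right) + H{\left(179,-153 \right)} = \left(\left(\frac{670}{3} + 0 - 40\right) - 31555\right) - 165 = \left(\frac{550}{3} - 31555\right) - 165 = - \frac{94115}{3} - 165 = - \frac{94610}{3}$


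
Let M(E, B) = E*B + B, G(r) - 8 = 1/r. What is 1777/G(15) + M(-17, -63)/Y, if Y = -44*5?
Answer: 130503/605 ≈ 215.71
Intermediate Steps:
G(r) = 8 + 1/r
M(E, B) = B + B*E (M(E, B) = B*E + B = B + B*E)
Y = -220
1777/G(15) + M(-17, -63)/Y = 1777/(8 + 1/15) - 63*(1 - 17)/(-220) = 1777/(8 + 1/15) - 63*(-16)*(-1/220) = 1777/(121/15) + 1008*(-1/220) = 1777*(15/121) - 252/55 = 26655/121 - 252/55 = 130503/605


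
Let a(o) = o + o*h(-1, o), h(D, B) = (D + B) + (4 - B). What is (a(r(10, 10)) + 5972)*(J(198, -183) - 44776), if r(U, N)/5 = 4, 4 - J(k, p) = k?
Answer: -272158440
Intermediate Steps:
J(k, p) = 4 - k
r(U, N) = 20 (r(U, N) = 5*4 = 20)
h(D, B) = 4 + D (h(D, B) = (B + D) + (4 - B) = 4 + D)
a(o) = 4*o (a(o) = o + o*(4 - 1) = o + o*3 = o + 3*o = 4*o)
(a(r(10, 10)) + 5972)*(J(198, -183) - 44776) = (4*20 + 5972)*((4 - 1*198) - 44776) = (80 + 5972)*((4 - 198) - 44776) = 6052*(-194 - 44776) = 6052*(-44970) = -272158440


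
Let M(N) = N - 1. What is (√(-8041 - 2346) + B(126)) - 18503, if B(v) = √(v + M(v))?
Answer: -18503 + √251 + I*√10387 ≈ -18487.0 + 101.92*I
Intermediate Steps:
M(N) = -1 + N
B(v) = √(-1 + 2*v) (B(v) = √(v + (-1 + v)) = √(-1 + 2*v))
(√(-8041 - 2346) + B(126)) - 18503 = (√(-8041 - 2346) + √(-1 + 2*126)) - 18503 = (√(-10387) + √(-1 + 252)) - 18503 = (I*√10387 + √251) - 18503 = (√251 + I*√10387) - 18503 = -18503 + √251 + I*√10387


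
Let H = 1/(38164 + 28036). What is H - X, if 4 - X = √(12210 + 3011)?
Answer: -264799/66200 + √15221 ≈ 119.37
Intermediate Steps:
H = 1/66200 ≈ 1.5106e-5
X = 4 - √15221 (X = 4 - √(12210 + 3011) = 4 - √15221 ≈ -119.37)
H - X = 1/66200 - (4 - √15221) = 1/66200 + (-4 + √15221) = -264799/66200 + √15221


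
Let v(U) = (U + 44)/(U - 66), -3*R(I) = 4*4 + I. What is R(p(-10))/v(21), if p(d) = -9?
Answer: 21/13 ≈ 1.6154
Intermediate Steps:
R(I) = -16/3 - I/3 (R(I) = -(4*4 + I)/3 = -(16 + I)/3 = -16/3 - I/3)
v(U) = (44 + U)/(-66 + U)
R(p(-10))/v(21) = (-16/3 - ⅓*(-9))/(((44 + 21)/(-66 + 21))) = (-16/3 + 3)/((65/(-45))) = -7/(3*((-1/45*65))) = -7/(3*(-13/9)) = -7/3*(-9/13) = 21/13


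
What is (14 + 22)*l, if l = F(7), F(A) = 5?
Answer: 180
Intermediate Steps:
l = 5
(14 + 22)*l = (14 + 22)*5 = 36*5 = 180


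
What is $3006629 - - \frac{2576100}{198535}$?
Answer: $\frac{119384732923}{39707} \approx 3.0066 \cdot 10^{6}$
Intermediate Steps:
$3006629 - - \frac{2576100}{198535} = 3006629 - \left(-2576100\right) \frac{1}{198535} = 3006629 - - \frac{515220}{39707} = 3006629 + \frac{515220}{39707} = \frac{119384732923}{39707}$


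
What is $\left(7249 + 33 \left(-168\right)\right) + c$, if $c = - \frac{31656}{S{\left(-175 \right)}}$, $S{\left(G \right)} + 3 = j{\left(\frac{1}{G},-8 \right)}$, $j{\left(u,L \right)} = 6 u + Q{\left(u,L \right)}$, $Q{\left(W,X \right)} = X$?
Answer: $\frac{8832155}{1931} \approx 4573.9$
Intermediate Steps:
$j{\left(u,L \right)} = L + 6 u$ ($j{\left(u,L \right)} = 6 u + L = L + 6 u$)
$S{\left(G \right)} = -11 + \frac{6}{G}$ ($S{\left(G \right)} = -3 - \left(8 - \frac{6}{G}\right) = -11 + \frac{6}{G}$)
$c = \frac{5539800}{1931}$ ($c = - \frac{31656}{-11 + \frac{6}{-175}} = - \frac{31656}{-11 + 6 \left(- \frac{1}{175}\right)} = - \frac{31656}{-11 - \frac{6}{175}} = - \frac{31656}{- \frac{1931}{175}} = \left(-31656\right) \left(- \frac{175}{1931}\right) = \frac{5539800}{1931} \approx 2868.9$)
$\left(7249 + 33 \left(-168\right)\right) + c = \left(7249 + 33 \left(-168\right)\right) + \frac{5539800}{1931} = \left(7249 - 5544\right) + \frac{5539800}{1931} = 1705 + \frac{5539800}{1931} = \frac{8832155}{1931}$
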